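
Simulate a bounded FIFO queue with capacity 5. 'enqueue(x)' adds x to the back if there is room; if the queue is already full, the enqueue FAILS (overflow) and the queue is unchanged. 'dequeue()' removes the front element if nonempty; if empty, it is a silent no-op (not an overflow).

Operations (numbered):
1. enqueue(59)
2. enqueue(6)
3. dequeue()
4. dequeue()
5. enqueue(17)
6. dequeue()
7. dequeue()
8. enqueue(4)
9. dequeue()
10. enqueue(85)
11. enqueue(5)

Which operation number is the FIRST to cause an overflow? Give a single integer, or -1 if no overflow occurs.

Answer: -1

Derivation:
1. enqueue(59): size=1
2. enqueue(6): size=2
3. dequeue(): size=1
4. dequeue(): size=0
5. enqueue(17): size=1
6. dequeue(): size=0
7. dequeue(): empty, no-op, size=0
8. enqueue(4): size=1
9. dequeue(): size=0
10. enqueue(85): size=1
11. enqueue(5): size=2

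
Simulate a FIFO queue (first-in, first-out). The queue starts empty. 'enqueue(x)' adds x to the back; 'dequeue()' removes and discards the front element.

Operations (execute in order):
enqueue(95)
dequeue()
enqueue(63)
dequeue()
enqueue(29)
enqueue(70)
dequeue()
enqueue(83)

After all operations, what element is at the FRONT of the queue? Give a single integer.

Answer: 70

Derivation:
enqueue(95): queue = [95]
dequeue(): queue = []
enqueue(63): queue = [63]
dequeue(): queue = []
enqueue(29): queue = [29]
enqueue(70): queue = [29, 70]
dequeue(): queue = [70]
enqueue(83): queue = [70, 83]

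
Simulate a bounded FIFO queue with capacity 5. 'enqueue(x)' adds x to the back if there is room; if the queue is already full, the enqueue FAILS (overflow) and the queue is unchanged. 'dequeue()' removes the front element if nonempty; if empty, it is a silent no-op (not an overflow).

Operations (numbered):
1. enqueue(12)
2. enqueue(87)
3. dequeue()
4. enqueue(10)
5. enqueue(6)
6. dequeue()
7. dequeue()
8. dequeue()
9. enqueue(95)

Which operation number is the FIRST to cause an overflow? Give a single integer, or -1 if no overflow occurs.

Answer: -1

Derivation:
1. enqueue(12): size=1
2. enqueue(87): size=2
3. dequeue(): size=1
4. enqueue(10): size=2
5. enqueue(6): size=3
6. dequeue(): size=2
7. dequeue(): size=1
8. dequeue(): size=0
9. enqueue(95): size=1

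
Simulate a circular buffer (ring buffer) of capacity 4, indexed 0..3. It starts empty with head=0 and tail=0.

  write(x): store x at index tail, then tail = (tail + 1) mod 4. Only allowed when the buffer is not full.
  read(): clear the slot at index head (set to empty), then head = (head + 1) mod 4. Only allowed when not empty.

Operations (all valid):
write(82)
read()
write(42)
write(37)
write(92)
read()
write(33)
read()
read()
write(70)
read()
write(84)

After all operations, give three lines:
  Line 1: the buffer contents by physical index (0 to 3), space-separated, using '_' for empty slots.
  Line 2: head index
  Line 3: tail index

Answer: _ 70 84 _
1
3

Derivation:
write(82): buf=[82 _ _ _], head=0, tail=1, size=1
read(): buf=[_ _ _ _], head=1, tail=1, size=0
write(42): buf=[_ 42 _ _], head=1, tail=2, size=1
write(37): buf=[_ 42 37 _], head=1, tail=3, size=2
write(92): buf=[_ 42 37 92], head=1, tail=0, size=3
read(): buf=[_ _ 37 92], head=2, tail=0, size=2
write(33): buf=[33 _ 37 92], head=2, tail=1, size=3
read(): buf=[33 _ _ 92], head=3, tail=1, size=2
read(): buf=[33 _ _ _], head=0, tail=1, size=1
write(70): buf=[33 70 _ _], head=0, tail=2, size=2
read(): buf=[_ 70 _ _], head=1, tail=2, size=1
write(84): buf=[_ 70 84 _], head=1, tail=3, size=2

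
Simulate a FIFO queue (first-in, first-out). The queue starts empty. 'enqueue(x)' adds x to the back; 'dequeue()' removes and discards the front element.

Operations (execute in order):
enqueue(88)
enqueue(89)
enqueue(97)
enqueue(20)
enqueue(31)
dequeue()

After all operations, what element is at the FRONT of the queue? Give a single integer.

enqueue(88): queue = [88]
enqueue(89): queue = [88, 89]
enqueue(97): queue = [88, 89, 97]
enqueue(20): queue = [88, 89, 97, 20]
enqueue(31): queue = [88, 89, 97, 20, 31]
dequeue(): queue = [89, 97, 20, 31]

Answer: 89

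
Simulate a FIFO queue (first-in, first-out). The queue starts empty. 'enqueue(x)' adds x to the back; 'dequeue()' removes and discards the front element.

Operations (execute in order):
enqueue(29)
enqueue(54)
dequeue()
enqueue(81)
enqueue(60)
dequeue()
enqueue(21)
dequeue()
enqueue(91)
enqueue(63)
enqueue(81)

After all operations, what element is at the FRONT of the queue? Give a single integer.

enqueue(29): queue = [29]
enqueue(54): queue = [29, 54]
dequeue(): queue = [54]
enqueue(81): queue = [54, 81]
enqueue(60): queue = [54, 81, 60]
dequeue(): queue = [81, 60]
enqueue(21): queue = [81, 60, 21]
dequeue(): queue = [60, 21]
enqueue(91): queue = [60, 21, 91]
enqueue(63): queue = [60, 21, 91, 63]
enqueue(81): queue = [60, 21, 91, 63, 81]

Answer: 60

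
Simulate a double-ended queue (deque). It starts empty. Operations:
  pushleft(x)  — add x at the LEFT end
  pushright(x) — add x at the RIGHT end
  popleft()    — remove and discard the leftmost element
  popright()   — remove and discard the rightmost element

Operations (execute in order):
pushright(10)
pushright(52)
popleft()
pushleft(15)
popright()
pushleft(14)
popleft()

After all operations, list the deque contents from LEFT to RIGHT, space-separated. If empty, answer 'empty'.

Answer: 15

Derivation:
pushright(10): [10]
pushright(52): [10, 52]
popleft(): [52]
pushleft(15): [15, 52]
popright(): [15]
pushleft(14): [14, 15]
popleft(): [15]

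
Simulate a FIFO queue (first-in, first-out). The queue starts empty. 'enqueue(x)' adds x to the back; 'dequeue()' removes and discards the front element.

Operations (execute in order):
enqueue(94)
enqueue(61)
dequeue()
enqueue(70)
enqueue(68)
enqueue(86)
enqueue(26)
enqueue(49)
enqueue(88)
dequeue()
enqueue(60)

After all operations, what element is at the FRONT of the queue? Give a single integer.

Answer: 70

Derivation:
enqueue(94): queue = [94]
enqueue(61): queue = [94, 61]
dequeue(): queue = [61]
enqueue(70): queue = [61, 70]
enqueue(68): queue = [61, 70, 68]
enqueue(86): queue = [61, 70, 68, 86]
enqueue(26): queue = [61, 70, 68, 86, 26]
enqueue(49): queue = [61, 70, 68, 86, 26, 49]
enqueue(88): queue = [61, 70, 68, 86, 26, 49, 88]
dequeue(): queue = [70, 68, 86, 26, 49, 88]
enqueue(60): queue = [70, 68, 86, 26, 49, 88, 60]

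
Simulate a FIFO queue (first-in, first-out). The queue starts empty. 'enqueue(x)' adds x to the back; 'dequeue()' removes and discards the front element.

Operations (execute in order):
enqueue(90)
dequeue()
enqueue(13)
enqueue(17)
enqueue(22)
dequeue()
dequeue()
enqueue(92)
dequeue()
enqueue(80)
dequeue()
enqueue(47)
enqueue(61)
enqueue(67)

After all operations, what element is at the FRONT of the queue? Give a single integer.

Answer: 80

Derivation:
enqueue(90): queue = [90]
dequeue(): queue = []
enqueue(13): queue = [13]
enqueue(17): queue = [13, 17]
enqueue(22): queue = [13, 17, 22]
dequeue(): queue = [17, 22]
dequeue(): queue = [22]
enqueue(92): queue = [22, 92]
dequeue(): queue = [92]
enqueue(80): queue = [92, 80]
dequeue(): queue = [80]
enqueue(47): queue = [80, 47]
enqueue(61): queue = [80, 47, 61]
enqueue(67): queue = [80, 47, 61, 67]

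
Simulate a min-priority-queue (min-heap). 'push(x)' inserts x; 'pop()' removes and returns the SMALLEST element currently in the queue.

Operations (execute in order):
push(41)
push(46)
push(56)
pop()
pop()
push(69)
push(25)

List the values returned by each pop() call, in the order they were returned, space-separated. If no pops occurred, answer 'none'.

Answer: 41 46

Derivation:
push(41): heap contents = [41]
push(46): heap contents = [41, 46]
push(56): heap contents = [41, 46, 56]
pop() → 41: heap contents = [46, 56]
pop() → 46: heap contents = [56]
push(69): heap contents = [56, 69]
push(25): heap contents = [25, 56, 69]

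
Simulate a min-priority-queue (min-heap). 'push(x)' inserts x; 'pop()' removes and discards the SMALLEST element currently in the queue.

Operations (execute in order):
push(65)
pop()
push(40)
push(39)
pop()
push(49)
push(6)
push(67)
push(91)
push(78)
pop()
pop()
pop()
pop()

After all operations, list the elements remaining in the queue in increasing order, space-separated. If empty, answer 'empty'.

push(65): heap contents = [65]
pop() → 65: heap contents = []
push(40): heap contents = [40]
push(39): heap contents = [39, 40]
pop() → 39: heap contents = [40]
push(49): heap contents = [40, 49]
push(6): heap contents = [6, 40, 49]
push(67): heap contents = [6, 40, 49, 67]
push(91): heap contents = [6, 40, 49, 67, 91]
push(78): heap contents = [6, 40, 49, 67, 78, 91]
pop() → 6: heap contents = [40, 49, 67, 78, 91]
pop() → 40: heap contents = [49, 67, 78, 91]
pop() → 49: heap contents = [67, 78, 91]
pop() → 67: heap contents = [78, 91]

Answer: 78 91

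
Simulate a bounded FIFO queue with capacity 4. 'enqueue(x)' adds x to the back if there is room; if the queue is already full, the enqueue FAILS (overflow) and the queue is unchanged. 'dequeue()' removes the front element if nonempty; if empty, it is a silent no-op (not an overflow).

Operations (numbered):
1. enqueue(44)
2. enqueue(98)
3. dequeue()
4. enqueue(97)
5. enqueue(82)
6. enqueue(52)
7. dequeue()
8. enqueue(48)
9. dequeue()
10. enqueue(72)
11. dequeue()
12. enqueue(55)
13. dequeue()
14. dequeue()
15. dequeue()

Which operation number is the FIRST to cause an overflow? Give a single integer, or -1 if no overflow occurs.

Answer: -1

Derivation:
1. enqueue(44): size=1
2. enqueue(98): size=2
3. dequeue(): size=1
4. enqueue(97): size=2
5. enqueue(82): size=3
6. enqueue(52): size=4
7. dequeue(): size=3
8. enqueue(48): size=4
9. dequeue(): size=3
10. enqueue(72): size=4
11. dequeue(): size=3
12. enqueue(55): size=4
13. dequeue(): size=3
14. dequeue(): size=2
15. dequeue(): size=1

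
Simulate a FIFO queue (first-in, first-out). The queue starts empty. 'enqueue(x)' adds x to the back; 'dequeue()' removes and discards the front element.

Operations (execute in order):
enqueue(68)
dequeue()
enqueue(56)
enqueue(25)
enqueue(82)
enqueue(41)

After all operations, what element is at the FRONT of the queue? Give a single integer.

enqueue(68): queue = [68]
dequeue(): queue = []
enqueue(56): queue = [56]
enqueue(25): queue = [56, 25]
enqueue(82): queue = [56, 25, 82]
enqueue(41): queue = [56, 25, 82, 41]

Answer: 56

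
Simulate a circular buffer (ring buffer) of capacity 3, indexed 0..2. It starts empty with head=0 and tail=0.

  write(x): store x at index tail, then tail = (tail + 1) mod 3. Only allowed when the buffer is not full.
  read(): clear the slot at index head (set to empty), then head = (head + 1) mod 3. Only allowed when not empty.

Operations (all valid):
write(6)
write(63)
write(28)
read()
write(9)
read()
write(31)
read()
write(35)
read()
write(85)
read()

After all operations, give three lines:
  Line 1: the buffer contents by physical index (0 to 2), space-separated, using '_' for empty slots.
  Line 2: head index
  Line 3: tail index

write(6): buf=[6 _ _], head=0, tail=1, size=1
write(63): buf=[6 63 _], head=0, tail=2, size=2
write(28): buf=[6 63 28], head=0, tail=0, size=3
read(): buf=[_ 63 28], head=1, tail=0, size=2
write(9): buf=[9 63 28], head=1, tail=1, size=3
read(): buf=[9 _ 28], head=2, tail=1, size=2
write(31): buf=[9 31 28], head=2, tail=2, size=3
read(): buf=[9 31 _], head=0, tail=2, size=2
write(35): buf=[9 31 35], head=0, tail=0, size=3
read(): buf=[_ 31 35], head=1, tail=0, size=2
write(85): buf=[85 31 35], head=1, tail=1, size=3
read(): buf=[85 _ 35], head=2, tail=1, size=2

Answer: 85 _ 35
2
1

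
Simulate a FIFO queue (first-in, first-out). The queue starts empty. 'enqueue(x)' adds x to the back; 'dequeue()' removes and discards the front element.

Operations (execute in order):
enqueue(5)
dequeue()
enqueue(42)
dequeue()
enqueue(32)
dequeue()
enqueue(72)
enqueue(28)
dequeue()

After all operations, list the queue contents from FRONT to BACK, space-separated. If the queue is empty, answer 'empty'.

enqueue(5): [5]
dequeue(): []
enqueue(42): [42]
dequeue(): []
enqueue(32): [32]
dequeue(): []
enqueue(72): [72]
enqueue(28): [72, 28]
dequeue(): [28]

Answer: 28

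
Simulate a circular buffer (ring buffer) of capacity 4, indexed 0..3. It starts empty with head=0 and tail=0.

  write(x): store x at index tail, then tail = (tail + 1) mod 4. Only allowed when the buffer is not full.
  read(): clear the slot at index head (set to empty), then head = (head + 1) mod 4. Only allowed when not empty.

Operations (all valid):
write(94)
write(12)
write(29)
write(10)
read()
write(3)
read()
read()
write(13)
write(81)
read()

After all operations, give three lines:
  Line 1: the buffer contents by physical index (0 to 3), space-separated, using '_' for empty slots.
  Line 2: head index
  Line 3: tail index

Answer: 3 13 81 _
0
3

Derivation:
write(94): buf=[94 _ _ _], head=0, tail=1, size=1
write(12): buf=[94 12 _ _], head=0, tail=2, size=2
write(29): buf=[94 12 29 _], head=0, tail=3, size=3
write(10): buf=[94 12 29 10], head=0, tail=0, size=4
read(): buf=[_ 12 29 10], head=1, tail=0, size=3
write(3): buf=[3 12 29 10], head=1, tail=1, size=4
read(): buf=[3 _ 29 10], head=2, tail=1, size=3
read(): buf=[3 _ _ 10], head=3, tail=1, size=2
write(13): buf=[3 13 _ 10], head=3, tail=2, size=3
write(81): buf=[3 13 81 10], head=3, tail=3, size=4
read(): buf=[3 13 81 _], head=0, tail=3, size=3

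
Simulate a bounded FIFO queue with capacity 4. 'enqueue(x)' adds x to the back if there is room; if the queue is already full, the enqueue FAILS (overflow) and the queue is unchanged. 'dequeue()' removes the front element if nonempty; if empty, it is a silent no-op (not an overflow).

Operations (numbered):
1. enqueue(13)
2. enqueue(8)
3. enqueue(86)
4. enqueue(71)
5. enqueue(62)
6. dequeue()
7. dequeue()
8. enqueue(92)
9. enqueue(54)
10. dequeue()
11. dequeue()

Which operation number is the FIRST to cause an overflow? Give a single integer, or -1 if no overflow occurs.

Answer: 5

Derivation:
1. enqueue(13): size=1
2. enqueue(8): size=2
3. enqueue(86): size=3
4. enqueue(71): size=4
5. enqueue(62): size=4=cap → OVERFLOW (fail)
6. dequeue(): size=3
7. dequeue(): size=2
8. enqueue(92): size=3
9. enqueue(54): size=4
10. dequeue(): size=3
11. dequeue(): size=2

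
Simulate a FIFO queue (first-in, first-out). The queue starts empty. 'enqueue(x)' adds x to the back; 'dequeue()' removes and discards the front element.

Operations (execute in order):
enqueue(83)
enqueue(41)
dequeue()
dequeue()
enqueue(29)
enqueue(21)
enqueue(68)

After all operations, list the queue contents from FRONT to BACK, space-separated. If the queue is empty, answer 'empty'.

Answer: 29 21 68

Derivation:
enqueue(83): [83]
enqueue(41): [83, 41]
dequeue(): [41]
dequeue(): []
enqueue(29): [29]
enqueue(21): [29, 21]
enqueue(68): [29, 21, 68]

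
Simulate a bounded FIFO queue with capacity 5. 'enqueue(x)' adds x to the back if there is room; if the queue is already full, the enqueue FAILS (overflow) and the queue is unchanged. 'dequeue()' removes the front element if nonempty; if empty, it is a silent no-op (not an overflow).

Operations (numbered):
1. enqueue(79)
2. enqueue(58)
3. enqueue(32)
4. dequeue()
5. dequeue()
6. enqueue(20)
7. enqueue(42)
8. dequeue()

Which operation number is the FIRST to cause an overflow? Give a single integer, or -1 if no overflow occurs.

1. enqueue(79): size=1
2. enqueue(58): size=2
3. enqueue(32): size=3
4. dequeue(): size=2
5. dequeue(): size=1
6. enqueue(20): size=2
7. enqueue(42): size=3
8. dequeue(): size=2

Answer: -1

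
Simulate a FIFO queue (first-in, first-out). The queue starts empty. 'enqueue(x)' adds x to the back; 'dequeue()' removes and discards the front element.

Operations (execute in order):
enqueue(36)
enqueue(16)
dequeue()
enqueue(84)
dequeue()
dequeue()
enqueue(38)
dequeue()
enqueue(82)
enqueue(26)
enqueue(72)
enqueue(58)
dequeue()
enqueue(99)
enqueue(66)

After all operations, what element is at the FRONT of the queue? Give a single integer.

Answer: 26

Derivation:
enqueue(36): queue = [36]
enqueue(16): queue = [36, 16]
dequeue(): queue = [16]
enqueue(84): queue = [16, 84]
dequeue(): queue = [84]
dequeue(): queue = []
enqueue(38): queue = [38]
dequeue(): queue = []
enqueue(82): queue = [82]
enqueue(26): queue = [82, 26]
enqueue(72): queue = [82, 26, 72]
enqueue(58): queue = [82, 26, 72, 58]
dequeue(): queue = [26, 72, 58]
enqueue(99): queue = [26, 72, 58, 99]
enqueue(66): queue = [26, 72, 58, 99, 66]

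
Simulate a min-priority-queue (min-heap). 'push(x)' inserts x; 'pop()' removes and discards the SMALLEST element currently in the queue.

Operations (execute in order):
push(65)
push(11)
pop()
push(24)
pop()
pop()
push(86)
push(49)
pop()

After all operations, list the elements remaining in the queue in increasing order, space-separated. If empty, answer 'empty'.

push(65): heap contents = [65]
push(11): heap contents = [11, 65]
pop() → 11: heap contents = [65]
push(24): heap contents = [24, 65]
pop() → 24: heap contents = [65]
pop() → 65: heap contents = []
push(86): heap contents = [86]
push(49): heap contents = [49, 86]
pop() → 49: heap contents = [86]

Answer: 86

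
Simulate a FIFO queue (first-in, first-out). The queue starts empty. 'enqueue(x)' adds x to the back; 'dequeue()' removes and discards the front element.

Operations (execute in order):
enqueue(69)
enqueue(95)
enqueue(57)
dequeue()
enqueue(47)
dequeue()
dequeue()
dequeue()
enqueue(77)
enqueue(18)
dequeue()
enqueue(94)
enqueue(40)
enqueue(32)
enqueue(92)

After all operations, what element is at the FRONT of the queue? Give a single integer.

enqueue(69): queue = [69]
enqueue(95): queue = [69, 95]
enqueue(57): queue = [69, 95, 57]
dequeue(): queue = [95, 57]
enqueue(47): queue = [95, 57, 47]
dequeue(): queue = [57, 47]
dequeue(): queue = [47]
dequeue(): queue = []
enqueue(77): queue = [77]
enqueue(18): queue = [77, 18]
dequeue(): queue = [18]
enqueue(94): queue = [18, 94]
enqueue(40): queue = [18, 94, 40]
enqueue(32): queue = [18, 94, 40, 32]
enqueue(92): queue = [18, 94, 40, 32, 92]

Answer: 18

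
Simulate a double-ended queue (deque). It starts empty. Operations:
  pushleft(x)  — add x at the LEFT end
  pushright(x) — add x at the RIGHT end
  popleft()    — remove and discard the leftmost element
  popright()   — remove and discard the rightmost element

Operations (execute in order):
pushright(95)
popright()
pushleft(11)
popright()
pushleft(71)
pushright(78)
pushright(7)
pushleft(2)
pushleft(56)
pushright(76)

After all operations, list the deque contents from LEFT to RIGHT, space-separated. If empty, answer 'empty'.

Answer: 56 2 71 78 7 76

Derivation:
pushright(95): [95]
popright(): []
pushleft(11): [11]
popright(): []
pushleft(71): [71]
pushright(78): [71, 78]
pushright(7): [71, 78, 7]
pushleft(2): [2, 71, 78, 7]
pushleft(56): [56, 2, 71, 78, 7]
pushright(76): [56, 2, 71, 78, 7, 76]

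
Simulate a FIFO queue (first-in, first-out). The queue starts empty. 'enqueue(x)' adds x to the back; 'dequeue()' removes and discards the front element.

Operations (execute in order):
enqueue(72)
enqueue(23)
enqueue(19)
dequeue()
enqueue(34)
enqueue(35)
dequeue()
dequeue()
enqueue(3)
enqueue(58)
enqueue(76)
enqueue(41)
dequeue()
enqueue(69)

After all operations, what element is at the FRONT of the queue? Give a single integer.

enqueue(72): queue = [72]
enqueue(23): queue = [72, 23]
enqueue(19): queue = [72, 23, 19]
dequeue(): queue = [23, 19]
enqueue(34): queue = [23, 19, 34]
enqueue(35): queue = [23, 19, 34, 35]
dequeue(): queue = [19, 34, 35]
dequeue(): queue = [34, 35]
enqueue(3): queue = [34, 35, 3]
enqueue(58): queue = [34, 35, 3, 58]
enqueue(76): queue = [34, 35, 3, 58, 76]
enqueue(41): queue = [34, 35, 3, 58, 76, 41]
dequeue(): queue = [35, 3, 58, 76, 41]
enqueue(69): queue = [35, 3, 58, 76, 41, 69]

Answer: 35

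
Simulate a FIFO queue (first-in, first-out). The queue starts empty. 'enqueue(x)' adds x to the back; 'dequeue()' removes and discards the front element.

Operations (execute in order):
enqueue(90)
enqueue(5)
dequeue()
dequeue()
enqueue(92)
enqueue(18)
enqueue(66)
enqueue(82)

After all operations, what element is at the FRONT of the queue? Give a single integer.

enqueue(90): queue = [90]
enqueue(5): queue = [90, 5]
dequeue(): queue = [5]
dequeue(): queue = []
enqueue(92): queue = [92]
enqueue(18): queue = [92, 18]
enqueue(66): queue = [92, 18, 66]
enqueue(82): queue = [92, 18, 66, 82]

Answer: 92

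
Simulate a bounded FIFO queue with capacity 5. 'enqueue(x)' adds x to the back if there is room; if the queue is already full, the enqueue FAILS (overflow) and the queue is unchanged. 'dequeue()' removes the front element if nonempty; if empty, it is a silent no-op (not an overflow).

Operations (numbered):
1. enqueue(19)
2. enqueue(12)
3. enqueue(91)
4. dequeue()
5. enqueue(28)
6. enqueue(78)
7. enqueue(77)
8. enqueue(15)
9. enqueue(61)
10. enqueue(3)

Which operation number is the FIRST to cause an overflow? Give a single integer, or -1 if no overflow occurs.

1. enqueue(19): size=1
2. enqueue(12): size=2
3. enqueue(91): size=3
4. dequeue(): size=2
5. enqueue(28): size=3
6. enqueue(78): size=4
7. enqueue(77): size=5
8. enqueue(15): size=5=cap → OVERFLOW (fail)
9. enqueue(61): size=5=cap → OVERFLOW (fail)
10. enqueue(3): size=5=cap → OVERFLOW (fail)

Answer: 8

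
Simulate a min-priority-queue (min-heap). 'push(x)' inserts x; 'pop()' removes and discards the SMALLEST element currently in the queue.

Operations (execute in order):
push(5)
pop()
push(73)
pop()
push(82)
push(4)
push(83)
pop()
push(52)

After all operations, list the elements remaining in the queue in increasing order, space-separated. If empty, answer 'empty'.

push(5): heap contents = [5]
pop() → 5: heap contents = []
push(73): heap contents = [73]
pop() → 73: heap contents = []
push(82): heap contents = [82]
push(4): heap contents = [4, 82]
push(83): heap contents = [4, 82, 83]
pop() → 4: heap contents = [82, 83]
push(52): heap contents = [52, 82, 83]

Answer: 52 82 83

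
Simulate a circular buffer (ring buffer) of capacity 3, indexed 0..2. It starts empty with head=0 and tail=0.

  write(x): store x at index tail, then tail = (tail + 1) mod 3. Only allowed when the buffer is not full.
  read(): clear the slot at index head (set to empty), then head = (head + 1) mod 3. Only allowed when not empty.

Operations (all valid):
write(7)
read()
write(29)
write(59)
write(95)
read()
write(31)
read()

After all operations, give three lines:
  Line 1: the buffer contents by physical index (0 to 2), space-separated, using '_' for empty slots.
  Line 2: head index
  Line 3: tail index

write(7): buf=[7 _ _], head=0, tail=1, size=1
read(): buf=[_ _ _], head=1, tail=1, size=0
write(29): buf=[_ 29 _], head=1, tail=2, size=1
write(59): buf=[_ 29 59], head=1, tail=0, size=2
write(95): buf=[95 29 59], head=1, tail=1, size=3
read(): buf=[95 _ 59], head=2, tail=1, size=2
write(31): buf=[95 31 59], head=2, tail=2, size=3
read(): buf=[95 31 _], head=0, tail=2, size=2

Answer: 95 31 _
0
2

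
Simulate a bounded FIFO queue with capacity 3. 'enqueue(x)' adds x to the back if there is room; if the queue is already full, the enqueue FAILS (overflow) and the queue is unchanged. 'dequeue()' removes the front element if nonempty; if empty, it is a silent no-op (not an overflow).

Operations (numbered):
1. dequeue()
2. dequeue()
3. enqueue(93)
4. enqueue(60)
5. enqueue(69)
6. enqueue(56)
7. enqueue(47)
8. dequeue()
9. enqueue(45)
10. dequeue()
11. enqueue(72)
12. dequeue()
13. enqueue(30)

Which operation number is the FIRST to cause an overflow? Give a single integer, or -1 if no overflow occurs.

1. dequeue(): empty, no-op, size=0
2. dequeue(): empty, no-op, size=0
3. enqueue(93): size=1
4. enqueue(60): size=2
5. enqueue(69): size=3
6. enqueue(56): size=3=cap → OVERFLOW (fail)
7. enqueue(47): size=3=cap → OVERFLOW (fail)
8. dequeue(): size=2
9. enqueue(45): size=3
10. dequeue(): size=2
11. enqueue(72): size=3
12. dequeue(): size=2
13. enqueue(30): size=3

Answer: 6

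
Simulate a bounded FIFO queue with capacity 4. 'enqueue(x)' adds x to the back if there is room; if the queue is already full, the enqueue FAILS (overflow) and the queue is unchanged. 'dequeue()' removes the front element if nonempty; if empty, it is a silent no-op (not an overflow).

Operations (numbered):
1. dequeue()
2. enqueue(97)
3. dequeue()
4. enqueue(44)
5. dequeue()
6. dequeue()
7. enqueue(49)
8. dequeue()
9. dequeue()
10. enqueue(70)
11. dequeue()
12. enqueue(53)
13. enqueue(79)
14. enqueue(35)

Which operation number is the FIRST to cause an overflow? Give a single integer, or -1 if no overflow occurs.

1. dequeue(): empty, no-op, size=0
2. enqueue(97): size=1
3. dequeue(): size=0
4. enqueue(44): size=1
5. dequeue(): size=0
6. dequeue(): empty, no-op, size=0
7. enqueue(49): size=1
8. dequeue(): size=0
9. dequeue(): empty, no-op, size=0
10. enqueue(70): size=1
11. dequeue(): size=0
12. enqueue(53): size=1
13. enqueue(79): size=2
14. enqueue(35): size=3

Answer: -1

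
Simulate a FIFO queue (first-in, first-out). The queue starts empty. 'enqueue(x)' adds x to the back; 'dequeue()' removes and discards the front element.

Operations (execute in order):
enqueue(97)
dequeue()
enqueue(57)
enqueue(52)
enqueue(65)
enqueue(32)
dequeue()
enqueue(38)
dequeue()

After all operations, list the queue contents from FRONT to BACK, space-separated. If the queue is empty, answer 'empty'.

Answer: 65 32 38

Derivation:
enqueue(97): [97]
dequeue(): []
enqueue(57): [57]
enqueue(52): [57, 52]
enqueue(65): [57, 52, 65]
enqueue(32): [57, 52, 65, 32]
dequeue(): [52, 65, 32]
enqueue(38): [52, 65, 32, 38]
dequeue(): [65, 32, 38]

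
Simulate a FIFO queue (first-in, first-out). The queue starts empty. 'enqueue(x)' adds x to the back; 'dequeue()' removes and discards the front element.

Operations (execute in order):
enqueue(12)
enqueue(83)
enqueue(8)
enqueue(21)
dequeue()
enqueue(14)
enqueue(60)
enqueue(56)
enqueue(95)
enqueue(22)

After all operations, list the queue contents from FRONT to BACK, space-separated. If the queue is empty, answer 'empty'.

Answer: 83 8 21 14 60 56 95 22

Derivation:
enqueue(12): [12]
enqueue(83): [12, 83]
enqueue(8): [12, 83, 8]
enqueue(21): [12, 83, 8, 21]
dequeue(): [83, 8, 21]
enqueue(14): [83, 8, 21, 14]
enqueue(60): [83, 8, 21, 14, 60]
enqueue(56): [83, 8, 21, 14, 60, 56]
enqueue(95): [83, 8, 21, 14, 60, 56, 95]
enqueue(22): [83, 8, 21, 14, 60, 56, 95, 22]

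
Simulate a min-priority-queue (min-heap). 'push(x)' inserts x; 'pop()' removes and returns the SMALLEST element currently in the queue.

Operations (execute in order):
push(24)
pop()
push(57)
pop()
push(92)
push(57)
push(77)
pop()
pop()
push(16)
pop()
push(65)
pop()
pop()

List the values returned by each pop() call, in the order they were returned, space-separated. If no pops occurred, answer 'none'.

push(24): heap contents = [24]
pop() → 24: heap contents = []
push(57): heap contents = [57]
pop() → 57: heap contents = []
push(92): heap contents = [92]
push(57): heap contents = [57, 92]
push(77): heap contents = [57, 77, 92]
pop() → 57: heap contents = [77, 92]
pop() → 77: heap contents = [92]
push(16): heap contents = [16, 92]
pop() → 16: heap contents = [92]
push(65): heap contents = [65, 92]
pop() → 65: heap contents = [92]
pop() → 92: heap contents = []

Answer: 24 57 57 77 16 65 92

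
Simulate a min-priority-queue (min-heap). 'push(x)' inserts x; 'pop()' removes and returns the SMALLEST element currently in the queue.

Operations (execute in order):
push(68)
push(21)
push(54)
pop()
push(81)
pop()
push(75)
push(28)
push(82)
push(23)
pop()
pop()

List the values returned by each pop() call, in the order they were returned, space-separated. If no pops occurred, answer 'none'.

push(68): heap contents = [68]
push(21): heap contents = [21, 68]
push(54): heap contents = [21, 54, 68]
pop() → 21: heap contents = [54, 68]
push(81): heap contents = [54, 68, 81]
pop() → 54: heap contents = [68, 81]
push(75): heap contents = [68, 75, 81]
push(28): heap contents = [28, 68, 75, 81]
push(82): heap contents = [28, 68, 75, 81, 82]
push(23): heap contents = [23, 28, 68, 75, 81, 82]
pop() → 23: heap contents = [28, 68, 75, 81, 82]
pop() → 28: heap contents = [68, 75, 81, 82]

Answer: 21 54 23 28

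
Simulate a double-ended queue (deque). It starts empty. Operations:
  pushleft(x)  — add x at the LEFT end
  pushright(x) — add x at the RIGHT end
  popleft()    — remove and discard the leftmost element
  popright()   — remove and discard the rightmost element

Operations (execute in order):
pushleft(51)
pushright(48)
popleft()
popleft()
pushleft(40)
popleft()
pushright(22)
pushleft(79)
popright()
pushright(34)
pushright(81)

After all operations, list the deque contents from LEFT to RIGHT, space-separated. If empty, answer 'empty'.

pushleft(51): [51]
pushright(48): [51, 48]
popleft(): [48]
popleft(): []
pushleft(40): [40]
popleft(): []
pushright(22): [22]
pushleft(79): [79, 22]
popright(): [79]
pushright(34): [79, 34]
pushright(81): [79, 34, 81]

Answer: 79 34 81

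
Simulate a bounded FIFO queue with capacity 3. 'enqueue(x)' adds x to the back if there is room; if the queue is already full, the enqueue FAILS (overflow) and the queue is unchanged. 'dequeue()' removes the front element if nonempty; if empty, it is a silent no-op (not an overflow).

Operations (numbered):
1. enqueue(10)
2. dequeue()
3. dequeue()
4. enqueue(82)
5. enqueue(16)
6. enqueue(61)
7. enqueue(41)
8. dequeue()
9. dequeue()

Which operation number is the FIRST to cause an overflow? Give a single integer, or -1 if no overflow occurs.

Answer: 7

Derivation:
1. enqueue(10): size=1
2. dequeue(): size=0
3. dequeue(): empty, no-op, size=0
4. enqueue(82): size=1
5. enqueue(16): size=2
6. enqueue(61): size=3
7. enqueue(41): size=3=cap → OVERFLOW (fail)
8. dequeue(): size=2
9. dequeue(): size=1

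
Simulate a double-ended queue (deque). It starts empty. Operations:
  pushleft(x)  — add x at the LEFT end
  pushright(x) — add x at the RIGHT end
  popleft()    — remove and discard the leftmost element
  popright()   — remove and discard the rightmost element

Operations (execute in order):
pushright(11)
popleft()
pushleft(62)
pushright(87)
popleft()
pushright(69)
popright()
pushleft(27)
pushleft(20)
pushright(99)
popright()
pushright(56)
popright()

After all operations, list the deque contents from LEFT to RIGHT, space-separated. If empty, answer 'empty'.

pushright(11): [11]
popleft(): []
pushleft(62): [62]
pushright(87): [62, 87]
popleft(): [87]
pushright(69): [87, 69]
popright(): [87]
pushleft(27): [27, 87]
pushleft(20): [20, 27, 87]
pushright(99): [20, 27, 87, 99]
popright(): [20, 27, 87]
pushright(56): [20, 27, 87, 56]
popright(): [20, 27, 87]

Answer: 20 27 87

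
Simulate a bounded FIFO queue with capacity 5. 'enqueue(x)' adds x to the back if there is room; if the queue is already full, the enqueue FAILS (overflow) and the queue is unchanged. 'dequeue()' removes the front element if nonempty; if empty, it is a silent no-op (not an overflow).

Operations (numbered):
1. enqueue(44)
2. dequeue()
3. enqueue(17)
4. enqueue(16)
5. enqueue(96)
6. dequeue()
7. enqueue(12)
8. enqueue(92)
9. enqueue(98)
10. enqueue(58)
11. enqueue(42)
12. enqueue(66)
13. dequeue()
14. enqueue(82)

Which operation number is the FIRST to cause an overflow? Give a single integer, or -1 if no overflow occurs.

1. enqueue(44): size=1
2. dequeue(): size=0
3. enqueue(17): size=1
4. enqueue(16): size=2
5. enqueue(96): size=3
6. dequeue(): size=2
7. enqueue(12): size=3
8. enqueue(92): size=4
9. enqueue(98): size=5
10. enqueue(58): size=5=cap → OVERFLOW (fail)
11. enqueue(42): size=5=cap → OVERFLOW (fail)
12. enqueue(66): size=5=cap → OVERFLOW (fail)
13. dequeue(): size=4
14. enqueue(82): size=5

Answer: 10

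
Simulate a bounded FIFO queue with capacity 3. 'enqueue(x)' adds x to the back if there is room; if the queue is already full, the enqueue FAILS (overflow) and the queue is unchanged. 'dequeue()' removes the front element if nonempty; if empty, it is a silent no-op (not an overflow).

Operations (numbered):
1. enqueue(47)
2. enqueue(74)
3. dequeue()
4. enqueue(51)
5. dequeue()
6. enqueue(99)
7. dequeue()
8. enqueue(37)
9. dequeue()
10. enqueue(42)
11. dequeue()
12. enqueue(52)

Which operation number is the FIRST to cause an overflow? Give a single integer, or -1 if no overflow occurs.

1. enqueue(47): size=1
2. enqueue(74): size=2
3. dequeue(): size=1
4. enqueue(51): size=2
5. dequeue(): size=1
6. enqueue(99): size=2
7. dequeue(): size=1
8. enqueue(37): size=2
9. dequeue(): size=1
10. enqueue(42): size=2
11. dequeue(): size=1
12. enqueue(52): size=2

Answer: -1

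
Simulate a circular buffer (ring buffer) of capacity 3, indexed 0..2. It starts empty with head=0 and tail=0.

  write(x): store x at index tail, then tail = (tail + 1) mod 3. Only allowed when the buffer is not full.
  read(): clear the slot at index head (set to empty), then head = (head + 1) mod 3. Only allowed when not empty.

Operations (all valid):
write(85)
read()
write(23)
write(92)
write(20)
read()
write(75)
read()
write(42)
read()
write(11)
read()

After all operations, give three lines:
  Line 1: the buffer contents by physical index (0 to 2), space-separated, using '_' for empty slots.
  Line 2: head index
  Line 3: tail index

write(85): buf=[85 _ _], head=0, tail=1, size=1
read(): buf=[_ _ _], head=1, tail=1, size=0
write(23): buf=[_ 23 _], head=1, tail=2, size=1
write(92): buf=[_ 23 92], head=1, tail=0, size=2
write(20): buf=[20 23 92], head=1, tail=1, size=3
read(): buf=[20 _ 92], head=2, tail=1, size=2
write(75): buf=[20 75 92], head=2, tail=2, size=3
read(): buf=[20 75 _], head=0, tail=2, size=2
write(42): buf=[20 75 42], head=0, tail=0, size=3
read(): buf=[_ 75 42], head=1, tail=0, size=2
write(11): buf=[11 75 42], head=1, tail=1, size=3
read(): buf=[11 _ 42], head=2, tail=1, size=2

Answer: 11 _ 42
2
1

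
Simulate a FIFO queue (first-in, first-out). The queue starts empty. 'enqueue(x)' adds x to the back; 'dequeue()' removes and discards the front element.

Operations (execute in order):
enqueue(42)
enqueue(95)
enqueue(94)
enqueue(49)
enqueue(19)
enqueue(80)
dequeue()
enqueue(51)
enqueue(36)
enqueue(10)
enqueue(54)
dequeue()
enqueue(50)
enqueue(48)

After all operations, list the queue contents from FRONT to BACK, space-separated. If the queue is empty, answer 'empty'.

enqueue(42): [42]
enqueue(95): [42, 95]
enqueue(94): [42, 95, 94]
enqueue(49): [42, 95, 94, 49]
enqueue(19): [42, 95, 94, 49, 19]
enqueue(80): [42, 95, 94, 49, 19, 80]
dequeue(): [95, 94, 49, 19, 80]
enqueue(51): [95, 94, 49, 19, 80, 51]
enqueue(36): [95, 94, 49, 19, 80, 51, 36]
enqueue(10): [95, 94, 49, 19, 80, 51, 36, 10]
enqueue(54): [95, 94, 49, 19, 80, 51, 36, 10, 54]
dequeue(): [94, 49, 19, 80, 51, 36, 10, 54]
enqueue(50): [94, 49, 19, 80, 51, 36, 10, 54, 50]
enqueue(48): [94, 49, 19, 80, 51, 36, 10, 54, 50, 48]

Answer: 94 49 19 80 51 36 10 54 50 48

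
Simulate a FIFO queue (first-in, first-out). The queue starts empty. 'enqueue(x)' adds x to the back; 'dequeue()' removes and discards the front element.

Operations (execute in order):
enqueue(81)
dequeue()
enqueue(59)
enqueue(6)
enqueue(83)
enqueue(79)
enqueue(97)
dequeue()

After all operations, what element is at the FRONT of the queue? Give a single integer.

enqueue(81): queue = [81]
dequeue(): queue = []
enqueue(59): queue = [59]
enqueue(6): queue = [59, 6]
enqueue(83): queue = [59, 6, 83]
enqueue(79): queue = [59, 6, 83, 79]
enqueue(97): queue = [59, 6, 83, 79, 97]
dequeue(): queue = [6, 83, 79, 97]

Answer: 6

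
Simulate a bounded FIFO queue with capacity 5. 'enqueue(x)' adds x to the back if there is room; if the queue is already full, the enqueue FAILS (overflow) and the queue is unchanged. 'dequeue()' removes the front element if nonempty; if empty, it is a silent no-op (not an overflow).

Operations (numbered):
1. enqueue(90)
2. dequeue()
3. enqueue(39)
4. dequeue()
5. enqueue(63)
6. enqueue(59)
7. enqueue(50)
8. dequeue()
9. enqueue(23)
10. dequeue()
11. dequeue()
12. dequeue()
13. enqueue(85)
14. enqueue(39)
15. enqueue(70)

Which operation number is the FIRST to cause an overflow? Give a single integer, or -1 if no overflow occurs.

1. enqueue(90): size=1
2. dequeue(): size=0
3. enqueue(39): size=1
4. dequeue(): size=0
5. enqueue(63): size=1
6. enqueue(59): size=2
7. enqueue(50): size=3
8. dequeue(): size=2
9. enqueue(23): size=3
10. dequeue(): size=2
11. dequeue(): size=1
12. dequeue(): size=0
13. enqueue(85): size=1
14. enqueue(39): size=2
15. enqueue(70): size=3

Answer: -1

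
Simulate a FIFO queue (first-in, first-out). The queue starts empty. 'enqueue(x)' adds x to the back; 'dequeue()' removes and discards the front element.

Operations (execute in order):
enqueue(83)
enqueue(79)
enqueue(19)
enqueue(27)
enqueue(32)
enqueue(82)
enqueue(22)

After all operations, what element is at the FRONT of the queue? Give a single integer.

enqueue(83): queue = [83]
enqueue(79): queue = [83, 79]
enqueue(19): queue = [83, 79, 19]
enqueue(27): queue = [83, 79, 19, 27]
enqueue(32): queue = [83, 79, 19, 27, 32]
enqueue(82): queue = [83, 79, 19, 27, 32, 82]
enqueue(22): queue = [83, 79, 19, 27, 32, 82, 22]

Answer: 83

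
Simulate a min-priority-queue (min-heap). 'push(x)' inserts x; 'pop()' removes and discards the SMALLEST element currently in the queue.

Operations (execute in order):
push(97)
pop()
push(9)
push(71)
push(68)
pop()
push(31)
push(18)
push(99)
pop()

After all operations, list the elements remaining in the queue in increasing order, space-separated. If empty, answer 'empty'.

push(97): heap contents = [97]
pop() → 97: heap contents = []
push(9): heap contents = [9]
push(71): heap contents = [9, 71]
push(68): heap contents = [9, 68, 71]
pop() → 9: heap contents = [68, 71]
push(31): heap contents = [31, 68, 71]
push(18): heap contents = [18, 31, 68, 71]
push(99): heap contents = [18, 31, 68, 71, 99]
pop() → 18: heap contents = [31, 68, 71, 99]

Answer: 31 68 71 99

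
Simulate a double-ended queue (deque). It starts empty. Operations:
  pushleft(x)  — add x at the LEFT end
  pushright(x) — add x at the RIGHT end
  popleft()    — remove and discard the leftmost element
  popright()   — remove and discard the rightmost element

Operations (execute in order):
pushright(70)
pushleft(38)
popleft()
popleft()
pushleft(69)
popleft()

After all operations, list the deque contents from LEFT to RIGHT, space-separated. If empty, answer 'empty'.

pushright(70): [70]
pushleft(38): [38, 70]
popleft(): [70]
popleft(): []
pushleft(69): [69]
popleft(): []

Answer: empty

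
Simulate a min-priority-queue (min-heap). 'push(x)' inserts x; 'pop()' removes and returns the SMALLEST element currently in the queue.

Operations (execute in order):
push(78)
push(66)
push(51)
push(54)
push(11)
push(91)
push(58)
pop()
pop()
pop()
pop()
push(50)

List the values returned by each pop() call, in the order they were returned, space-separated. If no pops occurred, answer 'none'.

push(78): heap contents = [78]
push(66): heap contents = [66, 78]
push(51): heap contents = [51, 66, 78]
push(54): heap contents = [51, 54, 66, 78]
push(11): heap contents = [11, 51, 54, 66, 78]
push(91): heap contents = [11, 51, 54, 66, 78, 91]
push(58): heap contents = [11, 51, 54, 58, 66, 78, 91]
pop() → 11: heap contents = [51, 54, 58, 66, 78, 91]
pop() → 51: heap contents = [54, 58, 66, 78, 91]
pop() → 54: heap contents = [58, 66, 78, 91]
pop() → 58: heap contents = [66, 78, 91]
push(50): heap contents = [50, 66, 78, 91]

Answer: 11 51 54 58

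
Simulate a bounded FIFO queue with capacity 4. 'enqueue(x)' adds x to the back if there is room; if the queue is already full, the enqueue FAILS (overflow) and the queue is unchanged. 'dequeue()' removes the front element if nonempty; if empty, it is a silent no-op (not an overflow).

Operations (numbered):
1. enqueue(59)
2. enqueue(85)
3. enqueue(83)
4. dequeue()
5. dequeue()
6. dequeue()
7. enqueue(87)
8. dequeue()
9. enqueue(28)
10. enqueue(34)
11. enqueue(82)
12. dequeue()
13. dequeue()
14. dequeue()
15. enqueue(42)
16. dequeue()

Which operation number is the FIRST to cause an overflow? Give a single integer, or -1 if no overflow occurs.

Answer: -1

Derivation:
1. enqueue(59): size=1
2. enqueue(85): size=2
3. enqueue(83): size=3
4. dequeue(): size=2
5. dequeue(): size=1
6. dequeue(): size=0
7. enqueue(87): size=1
8. dequeue(): size=0
9. enqueue(28): size=1
10. enqueue(34): size=2
11. enqueue(82): size=3
12. dequeue(): size=2
13. dequeue(): size=1
14. dequeue(): size=0
15. enqueue(42): size=1
16. dequeue(): size=0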